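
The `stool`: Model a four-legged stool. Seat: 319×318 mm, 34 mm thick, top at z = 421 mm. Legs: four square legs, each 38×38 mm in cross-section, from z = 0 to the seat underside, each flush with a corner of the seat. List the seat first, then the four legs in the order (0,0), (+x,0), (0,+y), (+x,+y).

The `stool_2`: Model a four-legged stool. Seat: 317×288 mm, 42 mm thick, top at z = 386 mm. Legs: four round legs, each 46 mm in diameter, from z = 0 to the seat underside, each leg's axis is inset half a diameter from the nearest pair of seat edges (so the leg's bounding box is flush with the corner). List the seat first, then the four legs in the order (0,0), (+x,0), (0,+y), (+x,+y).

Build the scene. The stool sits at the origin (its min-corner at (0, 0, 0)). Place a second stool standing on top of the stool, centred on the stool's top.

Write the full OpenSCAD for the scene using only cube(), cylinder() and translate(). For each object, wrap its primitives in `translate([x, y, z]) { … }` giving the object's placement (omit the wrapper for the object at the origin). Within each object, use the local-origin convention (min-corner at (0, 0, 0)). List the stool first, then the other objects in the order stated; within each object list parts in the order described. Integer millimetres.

translate([0, 0, 387]) cube([319, 318, 34]);
cube([38, 38, 387]);
translate([281, 0, 0]) cube([38, 38, 387]);
translate([0, 280, 0]) cube([38, 38, 387]);
translate([281, 280, 0]) cube([38, 38, 387]);
translate([1, 15, 421]) {
  translate([0, 0, 344]) cube([317, 288, 42]);
  translate([23, 23, 0]) cylinder(h = 344, r = 23);
  translate([294, 23, 0]) cylinder(h = 344, r = 23);
  translate([23, 265, 0]) cylinder(h = 344, r = 23);
  translate([294, 265, 0]) cylinder(h = 344, r = 23);
}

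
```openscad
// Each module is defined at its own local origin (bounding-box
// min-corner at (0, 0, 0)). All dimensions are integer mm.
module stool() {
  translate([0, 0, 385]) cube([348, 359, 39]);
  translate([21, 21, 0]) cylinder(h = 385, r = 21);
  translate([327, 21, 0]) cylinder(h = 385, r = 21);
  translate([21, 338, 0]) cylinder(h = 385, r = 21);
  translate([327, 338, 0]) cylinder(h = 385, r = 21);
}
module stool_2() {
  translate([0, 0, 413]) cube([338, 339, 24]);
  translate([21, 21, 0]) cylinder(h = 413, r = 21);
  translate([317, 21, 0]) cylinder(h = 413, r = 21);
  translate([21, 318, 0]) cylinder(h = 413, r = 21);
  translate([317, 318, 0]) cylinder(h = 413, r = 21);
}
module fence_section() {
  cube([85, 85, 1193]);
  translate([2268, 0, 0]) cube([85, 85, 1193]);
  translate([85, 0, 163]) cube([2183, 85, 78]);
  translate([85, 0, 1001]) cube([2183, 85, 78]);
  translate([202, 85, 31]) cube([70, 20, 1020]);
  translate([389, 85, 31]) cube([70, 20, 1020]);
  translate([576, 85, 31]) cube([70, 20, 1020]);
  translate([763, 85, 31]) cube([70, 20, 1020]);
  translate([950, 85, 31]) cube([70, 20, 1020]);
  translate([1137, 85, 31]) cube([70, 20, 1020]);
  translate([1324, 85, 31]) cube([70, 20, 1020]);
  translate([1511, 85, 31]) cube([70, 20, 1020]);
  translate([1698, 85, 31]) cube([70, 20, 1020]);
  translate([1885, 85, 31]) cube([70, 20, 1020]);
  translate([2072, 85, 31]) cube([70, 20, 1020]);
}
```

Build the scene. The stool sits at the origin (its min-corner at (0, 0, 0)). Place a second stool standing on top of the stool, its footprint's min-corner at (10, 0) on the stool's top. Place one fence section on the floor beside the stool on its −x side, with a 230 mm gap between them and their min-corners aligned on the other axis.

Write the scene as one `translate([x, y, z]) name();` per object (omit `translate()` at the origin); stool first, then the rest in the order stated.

stool();
translate([10, 0, 424]) stool_2();
translate([-2583, 0, 0]) fence_section();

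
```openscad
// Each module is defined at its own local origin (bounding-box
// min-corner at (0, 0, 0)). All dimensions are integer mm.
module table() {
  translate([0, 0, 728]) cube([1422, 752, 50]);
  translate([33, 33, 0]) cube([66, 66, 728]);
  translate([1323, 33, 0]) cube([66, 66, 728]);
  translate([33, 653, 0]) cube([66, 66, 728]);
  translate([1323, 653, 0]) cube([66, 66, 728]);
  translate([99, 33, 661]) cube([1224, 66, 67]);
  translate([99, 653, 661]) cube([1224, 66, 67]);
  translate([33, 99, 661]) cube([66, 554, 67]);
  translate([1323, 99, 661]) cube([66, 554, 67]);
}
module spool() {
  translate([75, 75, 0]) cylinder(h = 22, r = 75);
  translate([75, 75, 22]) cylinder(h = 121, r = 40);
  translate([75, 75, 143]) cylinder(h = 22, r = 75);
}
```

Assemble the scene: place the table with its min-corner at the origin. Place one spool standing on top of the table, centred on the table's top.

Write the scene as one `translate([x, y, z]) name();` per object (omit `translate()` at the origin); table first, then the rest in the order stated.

table();
translate([636, 301, 778]) spool();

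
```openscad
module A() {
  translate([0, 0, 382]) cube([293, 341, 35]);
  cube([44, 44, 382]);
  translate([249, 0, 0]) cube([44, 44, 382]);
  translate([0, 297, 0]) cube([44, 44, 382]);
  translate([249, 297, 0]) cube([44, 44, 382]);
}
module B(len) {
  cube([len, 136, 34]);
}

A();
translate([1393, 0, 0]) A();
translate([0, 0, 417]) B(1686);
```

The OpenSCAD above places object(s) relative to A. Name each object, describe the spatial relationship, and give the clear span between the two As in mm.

Second stool starts at x = 1393; first ends at x = 293; clear span = 1393 − 293 = 1100 mm.

A is a stool. B is a beam. A beam spans the tops of two stools. The clear span between the two stools is 1100 mm.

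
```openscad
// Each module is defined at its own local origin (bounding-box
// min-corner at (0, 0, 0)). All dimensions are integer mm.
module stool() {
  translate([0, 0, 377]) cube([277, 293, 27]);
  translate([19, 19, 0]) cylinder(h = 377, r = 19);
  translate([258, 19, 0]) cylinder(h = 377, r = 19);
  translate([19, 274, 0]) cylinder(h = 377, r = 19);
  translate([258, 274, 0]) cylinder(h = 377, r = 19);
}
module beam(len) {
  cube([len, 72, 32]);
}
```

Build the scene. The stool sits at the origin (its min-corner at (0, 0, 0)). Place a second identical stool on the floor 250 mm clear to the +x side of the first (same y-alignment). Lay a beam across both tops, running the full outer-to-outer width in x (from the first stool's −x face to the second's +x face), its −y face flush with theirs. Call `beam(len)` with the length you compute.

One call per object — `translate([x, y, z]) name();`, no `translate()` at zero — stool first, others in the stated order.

stool();
translate([527, 0, 0]) stool();
translate([0, 0, 404]) beam(804);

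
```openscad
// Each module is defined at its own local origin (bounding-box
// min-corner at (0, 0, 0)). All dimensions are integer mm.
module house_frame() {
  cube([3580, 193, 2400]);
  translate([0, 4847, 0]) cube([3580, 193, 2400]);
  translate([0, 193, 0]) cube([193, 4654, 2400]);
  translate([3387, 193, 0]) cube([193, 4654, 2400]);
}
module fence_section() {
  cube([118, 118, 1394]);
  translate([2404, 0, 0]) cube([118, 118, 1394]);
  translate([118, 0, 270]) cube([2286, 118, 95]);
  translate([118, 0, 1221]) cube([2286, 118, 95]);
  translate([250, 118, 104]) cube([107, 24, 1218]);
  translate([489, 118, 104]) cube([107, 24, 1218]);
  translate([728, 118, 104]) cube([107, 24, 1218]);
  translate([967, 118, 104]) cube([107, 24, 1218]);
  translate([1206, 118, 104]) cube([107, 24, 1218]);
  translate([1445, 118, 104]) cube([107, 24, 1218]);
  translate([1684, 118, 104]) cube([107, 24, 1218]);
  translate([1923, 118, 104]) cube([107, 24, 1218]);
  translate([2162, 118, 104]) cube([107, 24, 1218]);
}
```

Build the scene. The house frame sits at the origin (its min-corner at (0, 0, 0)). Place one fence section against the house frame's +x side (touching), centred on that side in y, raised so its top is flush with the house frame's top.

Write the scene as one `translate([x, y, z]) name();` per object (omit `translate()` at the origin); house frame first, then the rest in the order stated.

house_frame();
translate([3580, 2449, 1006]) fence_section();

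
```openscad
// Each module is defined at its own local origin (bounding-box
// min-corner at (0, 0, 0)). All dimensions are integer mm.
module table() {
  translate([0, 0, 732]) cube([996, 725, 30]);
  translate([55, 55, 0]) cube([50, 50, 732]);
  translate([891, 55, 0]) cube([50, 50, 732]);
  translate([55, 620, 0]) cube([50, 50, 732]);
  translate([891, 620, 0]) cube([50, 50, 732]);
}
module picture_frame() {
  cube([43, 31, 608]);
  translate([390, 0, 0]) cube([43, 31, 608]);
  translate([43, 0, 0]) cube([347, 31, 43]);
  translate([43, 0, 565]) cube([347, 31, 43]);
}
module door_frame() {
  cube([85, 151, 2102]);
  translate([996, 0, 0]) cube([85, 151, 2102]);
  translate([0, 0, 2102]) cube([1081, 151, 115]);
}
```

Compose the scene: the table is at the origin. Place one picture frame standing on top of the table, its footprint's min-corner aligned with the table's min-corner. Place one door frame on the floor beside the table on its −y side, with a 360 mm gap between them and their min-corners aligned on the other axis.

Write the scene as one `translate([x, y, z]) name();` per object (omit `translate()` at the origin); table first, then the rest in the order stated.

table();
translate([0, 0, 762]) picture_frame();
translate([0, -511, 0]) door_frame();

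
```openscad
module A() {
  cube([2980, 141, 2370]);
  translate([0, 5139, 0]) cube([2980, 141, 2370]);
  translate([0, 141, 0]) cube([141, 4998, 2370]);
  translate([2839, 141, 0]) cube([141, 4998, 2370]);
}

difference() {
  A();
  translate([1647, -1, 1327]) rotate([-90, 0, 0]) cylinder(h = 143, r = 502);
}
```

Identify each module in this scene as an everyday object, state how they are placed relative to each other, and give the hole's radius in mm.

A is a house frame. The house frame has a circular hole through its front wall. The hole's radius is 502 mm.

The subtracted cylinder has r = 502 mm.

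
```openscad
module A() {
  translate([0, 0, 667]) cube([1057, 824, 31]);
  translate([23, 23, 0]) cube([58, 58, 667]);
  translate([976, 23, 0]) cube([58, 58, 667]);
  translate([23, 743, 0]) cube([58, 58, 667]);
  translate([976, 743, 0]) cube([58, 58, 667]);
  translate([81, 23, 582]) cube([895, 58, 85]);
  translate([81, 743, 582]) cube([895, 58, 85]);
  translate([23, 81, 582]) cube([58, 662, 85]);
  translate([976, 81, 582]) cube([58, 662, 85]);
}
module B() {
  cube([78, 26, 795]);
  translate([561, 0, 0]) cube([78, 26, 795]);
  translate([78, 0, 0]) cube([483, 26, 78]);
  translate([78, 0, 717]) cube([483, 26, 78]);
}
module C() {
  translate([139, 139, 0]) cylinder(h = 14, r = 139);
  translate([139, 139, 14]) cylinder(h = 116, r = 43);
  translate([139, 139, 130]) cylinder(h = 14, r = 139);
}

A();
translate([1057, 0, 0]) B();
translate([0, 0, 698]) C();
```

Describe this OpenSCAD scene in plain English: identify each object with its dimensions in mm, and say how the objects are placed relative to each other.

A is a table with a 1057×824 mm rectangular top, 31 mm thick, top surface at z = 698 mm, supported by four 58×58 mm square legs, each inset 23 mm from the nearest pair of top edges, running from the floor. Four apron rails, 58 mm thick and 85 mm tall, run between adjacent legs with their top edges flush with the underside of the top and their outer faces flush with the legs' outer faces.

B is a rectangular picture frame lying in the x–z plane (depth along y). The opening is 483 mm wide (x) by 639 mm tall (z), surrounded by a border 78 mm wide on all four sides. The frame is 26 mm deep and is made of two full-height vertical stiles with two horizontal rails fitted between them.

C is a spool: two coaxial disc flanges of radius 139 mm and thickness 14 mm, joined by a core cylinder of radius 43 mm and height 116 mm. The lower flange rests on z = 0 and the three cylinders share a vertical axis.

The picture frame is against the table's +x side, with their −y faces flush. The spool is on top of the table.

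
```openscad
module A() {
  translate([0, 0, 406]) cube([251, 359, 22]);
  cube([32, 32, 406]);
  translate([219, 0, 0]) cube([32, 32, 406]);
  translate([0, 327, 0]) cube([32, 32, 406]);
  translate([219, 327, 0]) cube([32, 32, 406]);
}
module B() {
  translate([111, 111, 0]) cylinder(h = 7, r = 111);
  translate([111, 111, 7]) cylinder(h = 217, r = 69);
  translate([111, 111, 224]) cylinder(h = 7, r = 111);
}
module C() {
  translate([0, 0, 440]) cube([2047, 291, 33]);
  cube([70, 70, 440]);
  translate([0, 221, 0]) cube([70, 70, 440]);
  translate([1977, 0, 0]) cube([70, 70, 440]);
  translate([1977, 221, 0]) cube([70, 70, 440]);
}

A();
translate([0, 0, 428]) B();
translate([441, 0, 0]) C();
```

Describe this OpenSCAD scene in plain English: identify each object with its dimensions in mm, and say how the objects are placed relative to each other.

A is a four-legged stool. The seat is a 251×359×22 mm slab whose top surface is at z = 428 mm; four square legs, each 32×32 mm in cross-section, run from the floor (z = 0) to the underside of the seat, each flush with a corner of the seat.

B is a spool: two coaxial disc flanges of radius 111 mm and thickness 7 mm, joined by a core cylinder of radius 69 mm and height 217 mm. The lower flange rests on z = 0 and the three cylinders share a vertical axis.

C is a bench: a 2047×291 mm seat slab, 33 mm thick, top at z = 473 mm, on four 70×70 mm square legs flush with the seat corners and standing on z = 0.

The spool is on top of the stool. The bench is on the floor beside the stool on its +x side.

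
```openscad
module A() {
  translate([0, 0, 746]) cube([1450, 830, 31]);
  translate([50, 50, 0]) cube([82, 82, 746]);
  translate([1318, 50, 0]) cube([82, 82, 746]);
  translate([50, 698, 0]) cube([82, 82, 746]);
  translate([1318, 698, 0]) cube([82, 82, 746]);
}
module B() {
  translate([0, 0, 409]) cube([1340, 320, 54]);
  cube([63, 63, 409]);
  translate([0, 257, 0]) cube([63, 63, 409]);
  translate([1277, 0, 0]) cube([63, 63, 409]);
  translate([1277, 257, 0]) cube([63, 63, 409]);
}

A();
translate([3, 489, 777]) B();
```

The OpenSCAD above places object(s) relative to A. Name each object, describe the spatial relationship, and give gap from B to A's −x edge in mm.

The bench's min-x is at 3; the table's min-x is 0; gap = 3 mm.

A is a table. B is a bench. The bench is on top of the table. The gap from the bench to the table's −x edge is 3 mm.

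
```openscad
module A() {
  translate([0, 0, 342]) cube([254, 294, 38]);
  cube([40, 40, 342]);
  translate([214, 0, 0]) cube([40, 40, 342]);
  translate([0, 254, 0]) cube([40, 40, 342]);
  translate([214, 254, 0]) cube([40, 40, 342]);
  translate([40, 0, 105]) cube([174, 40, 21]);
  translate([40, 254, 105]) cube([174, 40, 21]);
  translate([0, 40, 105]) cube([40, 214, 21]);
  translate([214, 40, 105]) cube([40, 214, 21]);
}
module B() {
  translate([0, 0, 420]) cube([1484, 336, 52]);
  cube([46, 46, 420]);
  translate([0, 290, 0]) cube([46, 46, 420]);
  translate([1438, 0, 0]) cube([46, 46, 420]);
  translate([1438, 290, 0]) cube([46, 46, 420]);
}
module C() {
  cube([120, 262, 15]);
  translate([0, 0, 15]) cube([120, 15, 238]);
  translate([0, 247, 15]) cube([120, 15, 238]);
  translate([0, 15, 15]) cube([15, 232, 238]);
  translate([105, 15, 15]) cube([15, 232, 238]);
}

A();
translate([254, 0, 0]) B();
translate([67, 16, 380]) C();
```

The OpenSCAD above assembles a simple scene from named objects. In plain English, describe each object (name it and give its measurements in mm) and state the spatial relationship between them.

A is a simple wooden stool: a rectangular seat 254 mm (x) by 294 mm (y), 38 mm thick, top face at z = 380 mm, on four square legs, each 40×40 mm in cross-section. The legs rest on z = 0, each flush with a corner of the seat. Four stretchers, 40 mm wide and 21 mm tall, connect adjacent legs with their undersides at z = 105 mm, each running between the inner faces of the legs it joins and aligned with the legs' outer faces on the other axis.

B is a bench: a 1484×336 mm seat slab, 52 mm thick, top at z = 472 mm, on four 46×46 mm square legs flush with the seat corners and standing on z = 0.

C is an open storage box with external size 120×262×253 mm and wall thickness 15 mm (the base is also 15 mm thick). The base covers the whole footprint; the four walls stand on the base, with the y-facing walls full-width and the x-facing walls fitting between their inner faces.

The bench is against the stool's +x side, with their −y faces flush. The open box is on top of the stool, centred.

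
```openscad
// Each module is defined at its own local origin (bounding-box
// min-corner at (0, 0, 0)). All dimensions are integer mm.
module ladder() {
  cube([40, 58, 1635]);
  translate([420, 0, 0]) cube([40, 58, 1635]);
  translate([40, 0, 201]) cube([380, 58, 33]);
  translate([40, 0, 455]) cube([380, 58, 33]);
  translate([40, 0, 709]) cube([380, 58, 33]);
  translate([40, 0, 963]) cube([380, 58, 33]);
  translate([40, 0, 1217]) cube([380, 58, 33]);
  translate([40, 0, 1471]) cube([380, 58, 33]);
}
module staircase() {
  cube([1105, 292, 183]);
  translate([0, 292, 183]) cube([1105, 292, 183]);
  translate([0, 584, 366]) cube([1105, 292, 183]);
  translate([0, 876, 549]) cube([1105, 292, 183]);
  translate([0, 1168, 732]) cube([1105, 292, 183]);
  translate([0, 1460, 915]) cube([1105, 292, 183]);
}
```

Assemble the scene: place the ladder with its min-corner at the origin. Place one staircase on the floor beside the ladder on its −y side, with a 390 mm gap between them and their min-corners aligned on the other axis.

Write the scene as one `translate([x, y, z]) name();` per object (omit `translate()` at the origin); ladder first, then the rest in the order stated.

ladder();
translate([0, -2142, 0]) staircase();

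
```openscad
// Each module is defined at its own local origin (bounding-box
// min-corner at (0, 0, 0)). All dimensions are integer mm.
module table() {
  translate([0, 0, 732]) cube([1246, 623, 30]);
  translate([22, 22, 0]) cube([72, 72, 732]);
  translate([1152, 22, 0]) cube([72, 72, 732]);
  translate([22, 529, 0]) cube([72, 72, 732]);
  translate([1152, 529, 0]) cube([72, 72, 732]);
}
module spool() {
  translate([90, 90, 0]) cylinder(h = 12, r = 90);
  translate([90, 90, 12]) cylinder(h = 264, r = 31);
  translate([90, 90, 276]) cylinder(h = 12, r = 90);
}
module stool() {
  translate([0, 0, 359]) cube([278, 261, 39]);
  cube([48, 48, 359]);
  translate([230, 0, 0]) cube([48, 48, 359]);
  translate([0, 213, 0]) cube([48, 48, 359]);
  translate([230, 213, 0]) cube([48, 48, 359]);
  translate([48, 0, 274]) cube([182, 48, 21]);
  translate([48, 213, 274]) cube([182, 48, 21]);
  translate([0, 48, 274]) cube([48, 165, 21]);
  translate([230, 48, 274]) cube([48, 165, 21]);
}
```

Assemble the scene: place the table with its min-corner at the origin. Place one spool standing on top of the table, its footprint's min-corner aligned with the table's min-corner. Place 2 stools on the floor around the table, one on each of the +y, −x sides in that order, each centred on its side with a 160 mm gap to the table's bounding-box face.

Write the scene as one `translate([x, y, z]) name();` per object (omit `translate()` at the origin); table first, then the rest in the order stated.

table();
translate([0, 0, 762]) spool();
translate([484, 783, 0]) stool();
translate([-438, 181, 0]) stool();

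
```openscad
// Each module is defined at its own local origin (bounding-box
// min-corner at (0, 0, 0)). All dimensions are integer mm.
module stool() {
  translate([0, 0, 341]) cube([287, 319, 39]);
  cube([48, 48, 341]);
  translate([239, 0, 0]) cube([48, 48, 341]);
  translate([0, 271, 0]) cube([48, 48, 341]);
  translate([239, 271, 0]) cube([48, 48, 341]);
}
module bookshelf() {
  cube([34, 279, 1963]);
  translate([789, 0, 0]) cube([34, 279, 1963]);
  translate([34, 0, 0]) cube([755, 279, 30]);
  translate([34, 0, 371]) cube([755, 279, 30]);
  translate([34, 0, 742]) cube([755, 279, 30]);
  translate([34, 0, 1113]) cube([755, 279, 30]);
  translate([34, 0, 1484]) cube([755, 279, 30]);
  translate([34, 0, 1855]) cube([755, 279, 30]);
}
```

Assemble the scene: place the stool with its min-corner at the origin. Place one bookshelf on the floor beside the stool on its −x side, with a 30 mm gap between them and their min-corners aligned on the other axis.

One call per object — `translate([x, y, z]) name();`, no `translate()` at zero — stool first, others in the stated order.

stool();
translate([-853, 0, 0]) bookshelf();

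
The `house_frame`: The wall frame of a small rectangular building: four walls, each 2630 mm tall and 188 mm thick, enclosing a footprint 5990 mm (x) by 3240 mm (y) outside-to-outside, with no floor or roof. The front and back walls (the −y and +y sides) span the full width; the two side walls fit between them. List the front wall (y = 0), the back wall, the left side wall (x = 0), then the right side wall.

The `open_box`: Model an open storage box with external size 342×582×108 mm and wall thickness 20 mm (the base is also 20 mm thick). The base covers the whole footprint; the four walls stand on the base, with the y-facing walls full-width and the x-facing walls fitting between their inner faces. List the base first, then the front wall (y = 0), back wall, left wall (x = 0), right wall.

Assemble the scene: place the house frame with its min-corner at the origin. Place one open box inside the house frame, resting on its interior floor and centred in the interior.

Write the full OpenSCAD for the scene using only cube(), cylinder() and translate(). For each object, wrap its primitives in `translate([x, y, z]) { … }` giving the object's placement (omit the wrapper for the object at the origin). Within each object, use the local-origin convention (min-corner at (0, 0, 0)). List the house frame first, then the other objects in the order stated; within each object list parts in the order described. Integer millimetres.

cube([5990, 188, 2630]);
translate([0, 3052, 0]) cube([5990, 188, 2630]);
translate([0, 188, 0]) cube([188, 2864, 2630]);
translate([5802, 188, 0]) cube([188, 2864, 2630]);
translate([2824, 1329, 0]) {
  cube([342, 582, 20]);
  translate([0, 0, 20]) cube([342, 20, 88]);
  translate([0, 562, 20]) cube([342, 20, 88]);
  translate([0, 20, 20]) cube([20, 542, 88]);
  translate([322, 20, 20]) cube([20, 542, 88]);
}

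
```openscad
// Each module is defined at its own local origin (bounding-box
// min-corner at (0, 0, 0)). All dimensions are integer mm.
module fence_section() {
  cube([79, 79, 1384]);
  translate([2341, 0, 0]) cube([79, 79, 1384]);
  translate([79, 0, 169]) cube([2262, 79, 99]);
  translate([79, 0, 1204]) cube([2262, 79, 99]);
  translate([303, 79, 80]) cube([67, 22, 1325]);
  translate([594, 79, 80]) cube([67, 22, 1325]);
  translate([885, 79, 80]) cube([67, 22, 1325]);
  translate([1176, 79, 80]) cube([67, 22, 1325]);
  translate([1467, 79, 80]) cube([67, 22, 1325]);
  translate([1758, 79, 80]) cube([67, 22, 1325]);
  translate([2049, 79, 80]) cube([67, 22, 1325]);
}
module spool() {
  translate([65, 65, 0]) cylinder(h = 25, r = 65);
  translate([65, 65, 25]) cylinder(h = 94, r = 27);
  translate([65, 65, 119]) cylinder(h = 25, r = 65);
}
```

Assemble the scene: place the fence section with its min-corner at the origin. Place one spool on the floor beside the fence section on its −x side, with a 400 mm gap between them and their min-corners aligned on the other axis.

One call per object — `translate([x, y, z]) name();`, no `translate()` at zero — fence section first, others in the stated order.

fence_section();
translate([-530, 0, 0]) spool();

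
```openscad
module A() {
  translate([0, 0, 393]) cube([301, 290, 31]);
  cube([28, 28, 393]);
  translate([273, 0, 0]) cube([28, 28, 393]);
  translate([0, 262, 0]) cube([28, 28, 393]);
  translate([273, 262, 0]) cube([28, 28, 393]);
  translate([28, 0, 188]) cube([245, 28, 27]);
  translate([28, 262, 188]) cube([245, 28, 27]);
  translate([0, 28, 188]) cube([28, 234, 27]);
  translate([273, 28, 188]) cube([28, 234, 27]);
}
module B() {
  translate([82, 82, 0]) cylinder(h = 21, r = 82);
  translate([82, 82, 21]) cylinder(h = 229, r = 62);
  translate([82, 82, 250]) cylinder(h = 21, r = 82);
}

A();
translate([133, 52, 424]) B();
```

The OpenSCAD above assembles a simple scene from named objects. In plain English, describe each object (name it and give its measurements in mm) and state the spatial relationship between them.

A is a four-legged stool. The seat is a 301×290×31 mm slab whose top surface is at z = 424 mm; four square legs, each 28×28 mm in cross-section, run from the floor (z = 0) to the underside of the seat, each flush with a corner of the seat. Four stretchers, 28 mm wide and 27 mm tall, connect adjacent legs with their undersides at z = 188 mm, each running between the inner faces of the legs it joins and aligned with the legs' outer faces on the other axis.

B is a spool: two coaxial disc flanges of radius 82 mm and thickness 21 mm, joined by a core cylinder of radius 62 mm and height 229 mm. The lower flange rests on z = 0 and the three cylinders share a vertical axis.

The spool is on top of the stool.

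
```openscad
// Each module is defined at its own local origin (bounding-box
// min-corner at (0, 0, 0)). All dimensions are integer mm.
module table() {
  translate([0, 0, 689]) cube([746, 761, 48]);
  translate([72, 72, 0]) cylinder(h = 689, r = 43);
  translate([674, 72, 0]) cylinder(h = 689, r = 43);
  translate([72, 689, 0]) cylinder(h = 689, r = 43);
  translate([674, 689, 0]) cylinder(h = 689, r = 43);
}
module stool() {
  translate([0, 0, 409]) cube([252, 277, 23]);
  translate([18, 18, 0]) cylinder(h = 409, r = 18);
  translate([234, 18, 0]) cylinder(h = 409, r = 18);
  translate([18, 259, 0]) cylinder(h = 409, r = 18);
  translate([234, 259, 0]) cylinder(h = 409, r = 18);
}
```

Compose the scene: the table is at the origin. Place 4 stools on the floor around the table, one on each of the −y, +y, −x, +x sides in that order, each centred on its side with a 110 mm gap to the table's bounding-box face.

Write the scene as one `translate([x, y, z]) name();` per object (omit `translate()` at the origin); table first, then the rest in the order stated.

table();
translate([247, -387, 0]) stool();
translate([247, 871, 0]) stool();
translate([-362, 242, 0]) stool();
translate([856, 242, 0]) stool();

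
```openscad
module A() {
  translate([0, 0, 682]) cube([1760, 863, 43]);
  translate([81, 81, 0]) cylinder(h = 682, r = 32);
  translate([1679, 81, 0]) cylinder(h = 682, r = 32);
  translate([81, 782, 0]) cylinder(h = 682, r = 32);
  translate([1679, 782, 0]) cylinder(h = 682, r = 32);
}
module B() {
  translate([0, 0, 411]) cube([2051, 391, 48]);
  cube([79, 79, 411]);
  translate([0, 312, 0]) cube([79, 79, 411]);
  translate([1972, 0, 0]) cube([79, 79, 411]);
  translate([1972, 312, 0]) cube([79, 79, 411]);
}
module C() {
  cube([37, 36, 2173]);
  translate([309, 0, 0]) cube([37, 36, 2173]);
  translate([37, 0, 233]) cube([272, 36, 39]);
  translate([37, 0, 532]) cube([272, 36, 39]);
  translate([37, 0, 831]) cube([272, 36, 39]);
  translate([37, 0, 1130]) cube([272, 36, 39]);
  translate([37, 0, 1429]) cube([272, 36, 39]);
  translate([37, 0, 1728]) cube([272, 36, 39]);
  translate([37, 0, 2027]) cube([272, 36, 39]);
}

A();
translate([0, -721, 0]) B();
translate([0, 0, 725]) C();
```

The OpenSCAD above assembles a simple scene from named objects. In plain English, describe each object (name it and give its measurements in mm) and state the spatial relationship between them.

A is a table: top 1760 mm (x) × 863 mm (y), 43 mm thick, upper face at z = 725 mm, on four round legs of 64 mm diameter, each leg's bounding box inset 49 mm from the nearest pair of top edges, running from z = 0 to the bottom of the top.

B is a bench: a 2051×391 mm seat slab, 48 mm thick, top at z = 459 mm, on four 79×79 mm square legs flush with the seat corners and standing on z = 0.

C is a wooden ladder with two side rails of 37×36 mm section and 2173 mm height, set 346 mm apart overall. Between them run 7 rectangular rungs (36 mm deep, 39 mm thick), front faces flush with the rails' −y face. The bottom of the first rung is 233 mm above the floor and each subsequent rung is 299 mm higher than the one below.

The bench is on the floor beside the table on its −y side. The ladder is on top of the table.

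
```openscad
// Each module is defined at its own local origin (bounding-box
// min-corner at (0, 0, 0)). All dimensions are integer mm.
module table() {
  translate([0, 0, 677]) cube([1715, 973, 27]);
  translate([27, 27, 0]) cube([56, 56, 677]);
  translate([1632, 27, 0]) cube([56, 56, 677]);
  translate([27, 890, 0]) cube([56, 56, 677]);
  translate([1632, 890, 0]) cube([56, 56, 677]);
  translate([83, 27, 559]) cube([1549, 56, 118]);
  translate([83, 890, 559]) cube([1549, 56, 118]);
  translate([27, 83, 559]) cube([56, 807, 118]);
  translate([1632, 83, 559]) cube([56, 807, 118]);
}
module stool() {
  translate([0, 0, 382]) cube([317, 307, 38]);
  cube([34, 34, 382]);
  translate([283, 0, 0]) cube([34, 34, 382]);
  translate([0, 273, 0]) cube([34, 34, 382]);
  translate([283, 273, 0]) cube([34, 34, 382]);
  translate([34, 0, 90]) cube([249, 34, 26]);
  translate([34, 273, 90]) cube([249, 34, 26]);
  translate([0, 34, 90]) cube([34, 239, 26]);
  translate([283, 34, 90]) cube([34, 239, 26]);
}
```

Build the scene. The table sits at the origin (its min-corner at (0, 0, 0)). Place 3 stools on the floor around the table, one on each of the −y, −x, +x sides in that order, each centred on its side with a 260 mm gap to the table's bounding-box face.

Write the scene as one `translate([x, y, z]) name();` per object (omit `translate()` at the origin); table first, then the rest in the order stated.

table();
translate([699, -567, 0]) stool();
translate([-577, 333, 0]) stool();
translate([1975, 333, 0]) stool();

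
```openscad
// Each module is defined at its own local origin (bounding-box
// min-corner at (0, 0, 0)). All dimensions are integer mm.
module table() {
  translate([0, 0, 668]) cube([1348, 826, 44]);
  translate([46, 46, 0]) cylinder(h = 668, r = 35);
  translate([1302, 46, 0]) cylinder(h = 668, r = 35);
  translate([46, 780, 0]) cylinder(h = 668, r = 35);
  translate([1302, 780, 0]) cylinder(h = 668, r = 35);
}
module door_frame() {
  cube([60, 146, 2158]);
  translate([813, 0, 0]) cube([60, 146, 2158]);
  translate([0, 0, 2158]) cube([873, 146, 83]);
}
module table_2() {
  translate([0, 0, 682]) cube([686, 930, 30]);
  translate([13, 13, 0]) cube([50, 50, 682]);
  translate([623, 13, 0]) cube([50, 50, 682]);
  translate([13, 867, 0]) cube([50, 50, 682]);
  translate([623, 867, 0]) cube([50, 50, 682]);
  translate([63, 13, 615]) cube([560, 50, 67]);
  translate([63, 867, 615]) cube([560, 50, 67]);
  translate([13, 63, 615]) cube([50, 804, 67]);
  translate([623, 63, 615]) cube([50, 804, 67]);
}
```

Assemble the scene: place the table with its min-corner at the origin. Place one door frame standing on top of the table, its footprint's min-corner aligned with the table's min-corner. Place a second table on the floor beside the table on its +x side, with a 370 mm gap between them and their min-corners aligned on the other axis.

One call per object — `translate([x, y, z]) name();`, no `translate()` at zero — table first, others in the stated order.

table();
translate([0, 0, 712]) door_frame();
translate([1718, 0, 0]) table_2();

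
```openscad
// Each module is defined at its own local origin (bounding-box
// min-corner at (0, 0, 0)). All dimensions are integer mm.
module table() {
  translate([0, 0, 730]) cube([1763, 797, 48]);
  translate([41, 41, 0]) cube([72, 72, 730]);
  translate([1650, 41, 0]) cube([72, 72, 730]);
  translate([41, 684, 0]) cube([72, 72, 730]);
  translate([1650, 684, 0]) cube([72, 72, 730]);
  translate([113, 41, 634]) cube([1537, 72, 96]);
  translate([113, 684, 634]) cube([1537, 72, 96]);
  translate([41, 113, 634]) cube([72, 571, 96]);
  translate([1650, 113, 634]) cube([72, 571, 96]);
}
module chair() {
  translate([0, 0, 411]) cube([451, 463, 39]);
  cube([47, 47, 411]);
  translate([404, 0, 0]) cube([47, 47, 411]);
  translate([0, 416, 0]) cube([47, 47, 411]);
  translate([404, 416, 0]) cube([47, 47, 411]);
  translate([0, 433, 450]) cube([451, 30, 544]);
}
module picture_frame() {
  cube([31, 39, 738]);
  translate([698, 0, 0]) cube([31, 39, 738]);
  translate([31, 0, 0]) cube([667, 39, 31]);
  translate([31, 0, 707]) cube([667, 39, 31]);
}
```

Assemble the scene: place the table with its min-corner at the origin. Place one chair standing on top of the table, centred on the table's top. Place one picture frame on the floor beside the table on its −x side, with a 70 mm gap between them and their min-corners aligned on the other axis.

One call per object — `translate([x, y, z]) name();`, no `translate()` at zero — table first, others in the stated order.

table();
translate([656, 167, 778]) chair();
translate([-799, 0, 0]) picture_frame();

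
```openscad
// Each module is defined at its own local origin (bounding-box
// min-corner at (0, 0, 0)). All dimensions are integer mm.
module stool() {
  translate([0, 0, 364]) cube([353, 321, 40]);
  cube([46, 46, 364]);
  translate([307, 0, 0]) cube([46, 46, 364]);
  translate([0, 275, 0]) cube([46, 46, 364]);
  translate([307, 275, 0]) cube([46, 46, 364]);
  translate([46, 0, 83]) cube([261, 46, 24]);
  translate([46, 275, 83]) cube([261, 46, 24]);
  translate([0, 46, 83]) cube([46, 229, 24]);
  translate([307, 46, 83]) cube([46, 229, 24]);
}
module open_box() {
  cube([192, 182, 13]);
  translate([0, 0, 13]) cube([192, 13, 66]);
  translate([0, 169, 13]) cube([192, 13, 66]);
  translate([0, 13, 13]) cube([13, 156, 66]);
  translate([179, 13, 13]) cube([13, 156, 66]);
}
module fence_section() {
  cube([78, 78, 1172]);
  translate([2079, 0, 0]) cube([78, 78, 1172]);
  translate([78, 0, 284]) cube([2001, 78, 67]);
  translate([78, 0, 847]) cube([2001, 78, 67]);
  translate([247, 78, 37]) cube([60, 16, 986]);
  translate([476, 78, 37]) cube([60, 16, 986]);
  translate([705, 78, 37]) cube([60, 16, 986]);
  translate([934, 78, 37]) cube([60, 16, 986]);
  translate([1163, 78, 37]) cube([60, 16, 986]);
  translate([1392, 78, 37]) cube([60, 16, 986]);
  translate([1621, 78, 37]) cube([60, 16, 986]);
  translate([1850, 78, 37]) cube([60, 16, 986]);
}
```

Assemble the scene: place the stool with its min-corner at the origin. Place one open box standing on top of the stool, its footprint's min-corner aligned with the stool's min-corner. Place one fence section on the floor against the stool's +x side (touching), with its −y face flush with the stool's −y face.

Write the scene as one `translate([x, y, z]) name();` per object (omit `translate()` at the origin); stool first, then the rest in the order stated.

stool();
translate([0, 0, 404]) open_box();
translate([353, 0, 0]) fence_section();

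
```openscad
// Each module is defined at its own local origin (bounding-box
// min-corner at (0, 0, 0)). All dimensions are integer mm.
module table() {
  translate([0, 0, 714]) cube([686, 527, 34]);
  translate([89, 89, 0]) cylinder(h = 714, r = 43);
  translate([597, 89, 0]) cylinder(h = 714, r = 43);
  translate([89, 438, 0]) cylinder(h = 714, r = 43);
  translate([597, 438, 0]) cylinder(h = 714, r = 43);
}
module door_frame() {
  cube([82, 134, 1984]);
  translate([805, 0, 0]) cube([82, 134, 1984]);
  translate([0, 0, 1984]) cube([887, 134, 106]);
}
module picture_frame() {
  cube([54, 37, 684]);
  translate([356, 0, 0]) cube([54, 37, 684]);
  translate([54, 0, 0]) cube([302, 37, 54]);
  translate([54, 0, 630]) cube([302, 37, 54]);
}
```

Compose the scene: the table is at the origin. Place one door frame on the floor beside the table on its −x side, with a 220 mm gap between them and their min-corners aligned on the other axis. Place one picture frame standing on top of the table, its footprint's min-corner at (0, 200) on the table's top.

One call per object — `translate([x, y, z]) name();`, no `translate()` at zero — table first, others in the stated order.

table();
translate([-1107, 0, 0]) door_frame();
translate([0, 200, 748]) picture_frame();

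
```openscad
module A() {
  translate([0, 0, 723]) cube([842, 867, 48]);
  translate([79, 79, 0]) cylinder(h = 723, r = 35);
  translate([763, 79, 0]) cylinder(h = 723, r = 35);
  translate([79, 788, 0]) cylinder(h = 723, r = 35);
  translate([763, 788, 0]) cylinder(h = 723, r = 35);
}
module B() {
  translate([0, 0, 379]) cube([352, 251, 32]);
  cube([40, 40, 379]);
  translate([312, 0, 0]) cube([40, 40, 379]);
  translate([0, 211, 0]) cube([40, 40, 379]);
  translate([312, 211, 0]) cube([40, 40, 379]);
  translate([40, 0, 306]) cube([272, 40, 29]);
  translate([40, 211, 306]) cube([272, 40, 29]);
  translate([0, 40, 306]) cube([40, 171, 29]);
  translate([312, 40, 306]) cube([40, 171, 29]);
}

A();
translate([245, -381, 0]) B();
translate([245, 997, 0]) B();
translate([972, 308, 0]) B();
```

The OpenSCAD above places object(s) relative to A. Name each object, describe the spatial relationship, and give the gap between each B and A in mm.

Each stool's nearest face is 130 mm from the table's bounding box.

A is a table. B is a stool. Three stools sit around the table at the −y, +y, +x sides. The gap between each stool and the table is 130 mm.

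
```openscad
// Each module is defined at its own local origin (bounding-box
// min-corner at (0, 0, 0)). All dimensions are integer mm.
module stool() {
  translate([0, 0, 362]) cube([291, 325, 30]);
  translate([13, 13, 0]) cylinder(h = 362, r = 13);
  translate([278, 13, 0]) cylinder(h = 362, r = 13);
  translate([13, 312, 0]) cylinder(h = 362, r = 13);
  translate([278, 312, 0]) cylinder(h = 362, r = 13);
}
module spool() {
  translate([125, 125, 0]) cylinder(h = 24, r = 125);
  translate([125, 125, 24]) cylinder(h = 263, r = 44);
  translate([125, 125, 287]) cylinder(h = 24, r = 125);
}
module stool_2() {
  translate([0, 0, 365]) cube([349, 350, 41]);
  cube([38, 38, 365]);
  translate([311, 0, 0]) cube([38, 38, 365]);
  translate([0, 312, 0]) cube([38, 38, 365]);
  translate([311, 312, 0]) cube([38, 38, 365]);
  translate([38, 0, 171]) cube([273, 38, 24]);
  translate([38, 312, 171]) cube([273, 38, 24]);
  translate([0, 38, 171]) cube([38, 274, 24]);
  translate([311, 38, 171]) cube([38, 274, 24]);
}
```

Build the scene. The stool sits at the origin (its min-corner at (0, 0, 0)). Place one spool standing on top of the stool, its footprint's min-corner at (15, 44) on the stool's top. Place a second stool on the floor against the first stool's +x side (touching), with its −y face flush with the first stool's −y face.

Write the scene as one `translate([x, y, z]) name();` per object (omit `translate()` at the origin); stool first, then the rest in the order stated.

stool();
translate([15, 44, 392]) spool();
translate([291, 0, 0]) stool_2();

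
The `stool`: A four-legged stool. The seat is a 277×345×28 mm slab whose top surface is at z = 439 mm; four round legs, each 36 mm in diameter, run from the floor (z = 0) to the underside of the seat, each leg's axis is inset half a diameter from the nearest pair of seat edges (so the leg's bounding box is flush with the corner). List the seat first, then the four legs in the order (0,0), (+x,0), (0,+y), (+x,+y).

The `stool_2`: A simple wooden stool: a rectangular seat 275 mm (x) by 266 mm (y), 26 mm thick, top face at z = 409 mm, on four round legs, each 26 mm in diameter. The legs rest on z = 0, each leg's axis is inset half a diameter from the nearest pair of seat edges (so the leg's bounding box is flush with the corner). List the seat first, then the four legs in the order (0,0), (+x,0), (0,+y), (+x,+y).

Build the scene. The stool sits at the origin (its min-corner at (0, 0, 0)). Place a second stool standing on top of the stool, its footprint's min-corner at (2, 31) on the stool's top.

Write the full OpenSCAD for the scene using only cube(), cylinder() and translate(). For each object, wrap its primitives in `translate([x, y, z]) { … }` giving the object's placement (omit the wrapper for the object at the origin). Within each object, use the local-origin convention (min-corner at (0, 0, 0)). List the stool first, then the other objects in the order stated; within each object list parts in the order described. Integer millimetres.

translate([0, 0, 411]) cube([277, 345, 28]);
translate([18, 18, 0]) cylinder(h = 411, r = 18);
translate([259, 18, 0]) cylinder(h = 411, r = 18);
translate([18, 327, 0]) cylinder(h = 411, r = 18);
translate([259, 327, 0]) cylinder(h = 411, r = 18);
translate([2, 31, 439]) {
  translate([0, 0, 383]) cube([275, 266, 26]);
  translate([13, 13, 0]) cylinder(h = 383, r = 13);
  translate([262, 13, 0]) cylinder(h = 383, r = 13);
  translate([13, 253, 0]) cylinder(h = 383, r = 13);
  translate([262, 253, 0]) cylinder(h = 383, r = 13);
}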